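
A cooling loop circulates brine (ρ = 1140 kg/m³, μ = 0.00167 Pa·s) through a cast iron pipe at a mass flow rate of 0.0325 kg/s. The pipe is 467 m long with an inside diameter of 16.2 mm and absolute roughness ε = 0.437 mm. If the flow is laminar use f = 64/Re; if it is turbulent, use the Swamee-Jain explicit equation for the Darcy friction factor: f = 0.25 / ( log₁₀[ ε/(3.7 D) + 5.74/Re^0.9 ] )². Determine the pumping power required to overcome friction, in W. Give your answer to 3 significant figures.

P ≈ 0.375 W

A = πD²/4 = π(0.0162)²/4 = 0.0002061 m²; mean velocity V = ṁ/(ρA) = 0.0325/(1140 · 0.0002061) = 0.1383 m/s.
Reynolds number Re = ρVD/μ = 1140 · 0.1383 · 0.0162 / 0.00167 = 1530.
Re < 2300 → laminar flow, so f = 64/Re = 64/1530 = 0.04184 (the turbulent correlation is not needed).
Darcy-Weisbach: ΔP = f(L/D)(ρV²/2) = 0.04184·(467/0.0162)·(1140·0.1383²/2) = 0.04184·2.883e+04·10.9 = 1.315e+04 Pa.
Q = ṁ/ρ = 0.0325/1140 = 2.851e-05 m³/s.
Pumping power P = QΔP = 2.851e-05·1.315e+04 = 0.3750 W = 0.375 W.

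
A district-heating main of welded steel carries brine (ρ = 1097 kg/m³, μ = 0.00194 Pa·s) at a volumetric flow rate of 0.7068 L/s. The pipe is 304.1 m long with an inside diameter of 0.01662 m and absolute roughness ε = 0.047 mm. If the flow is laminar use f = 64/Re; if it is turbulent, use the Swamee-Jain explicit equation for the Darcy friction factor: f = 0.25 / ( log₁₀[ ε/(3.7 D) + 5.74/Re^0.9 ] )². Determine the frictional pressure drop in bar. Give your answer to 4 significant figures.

Q = 0.7068 L/s = 0.7068/1000 = 0.0007068 m³/s.
Cross-sectional area A = πD²/4 = π(0.01662)²/4 = 0.0002169 m²; mean velocity V = Q/A = 0.0007068/0.0002169 = 3.258 m/s.
Reynolds number Re = ρVD/μ = 1097 · 3.258 · 0.01662 / 0.00194 = 3.062e+04.
Re > 4000 → turbulent. Relative roughness ε/D = 4.7e-05/0.01662 = 0.00283. Swamee-Jain: f = 0.25/(log₁₀[0.00283/3.7 + 5.74/3.062e+04^0.9])² = 0.25/(log₁₀[0.000764 + 0.000527])² = 0.25/(-2.889)² = 0.02995.
Darcy-Weisbach: ΔP = f(L/D)(ρV²/2) = 0.02995·(304.1/0.01662)·(1097·3.258²/2) = 0.02995·1.83e+04·5822 = 3.191e+06 Pa.
ΔP = 3.191e+06 Pa = 31.91 bar.

ΔP ≈ 31.91 bar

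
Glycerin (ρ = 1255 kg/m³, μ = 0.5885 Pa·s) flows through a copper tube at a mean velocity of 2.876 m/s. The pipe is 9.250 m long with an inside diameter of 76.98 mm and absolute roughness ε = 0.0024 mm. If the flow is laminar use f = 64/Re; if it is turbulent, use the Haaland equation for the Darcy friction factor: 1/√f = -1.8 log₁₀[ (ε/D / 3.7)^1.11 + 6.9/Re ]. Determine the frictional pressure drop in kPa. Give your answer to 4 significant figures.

ΔP ≈ 84.54 kPa

Reynolds number Re = ρVD/μ = 1255 · 2.876 · 0.07698 / 0.589 = 472.1.
Re < 2300 → laminar flow, so f = 64/Re = 64/472.1 = 0.1356 (the turbulent correlation is not needed).
Darcy-Weisbach: ΔP = f(L/D)(ρV²/2) = 0.1356·(9.25/0.07698)·(1255·2.876²/2) = 0.1356·120.2·5190 = 8.454e+04 Pa.
ΔP = 8.454e+04 Pa = 84.54 kPa.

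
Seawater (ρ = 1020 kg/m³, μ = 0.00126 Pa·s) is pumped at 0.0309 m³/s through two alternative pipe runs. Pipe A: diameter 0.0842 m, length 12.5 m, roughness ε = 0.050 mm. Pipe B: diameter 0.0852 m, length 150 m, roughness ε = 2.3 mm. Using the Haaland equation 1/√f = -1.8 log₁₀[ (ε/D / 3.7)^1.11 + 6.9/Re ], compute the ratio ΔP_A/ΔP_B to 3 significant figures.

Pipe A: V = Q/A = 0.0309/0.005568 = 5.549 m/s; Re = 3.783e+05; ε/D = 0.000594; Haaland → f = 0.01837; ΔP_A = f(L/D)(ρV²/2) = 4.283e+04 Pa.
Pipe B: V = Q/A = 0.0309/0.005701 = 5.42 m/s; Re = 3.738e+05; ε/D = 0.027; Haaland → f = 0.05494; ΔP_B = f(L/D)(ρV²/2) = 1.449e+06 Pa.
ΔP_A/ΔP_B = 4.283e+04/1.449e+06 = 0.0296.

ΔP_A/ΔP_B ≈ 0.0296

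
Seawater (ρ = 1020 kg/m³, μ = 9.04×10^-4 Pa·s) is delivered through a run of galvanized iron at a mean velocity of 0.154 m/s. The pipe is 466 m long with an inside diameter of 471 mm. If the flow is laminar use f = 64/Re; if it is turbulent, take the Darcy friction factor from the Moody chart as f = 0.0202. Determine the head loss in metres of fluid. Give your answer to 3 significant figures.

Reynolds number Re = ρVD/μ = 1020 · 0.154 · 0.471 / 0.000904 = 8.184e+04.
Re > 4000 → turbulent; use the Moody-chart value f = 0.0202.
Darcy-Weisbach: ΔP = f(L/D)(ρV²/2) = 0.0202·(466/0.471)·(1020·0.154²/2) = 0.0202·989.4·12.1 = 241.7 Pa.
Head loss h_f = ΔP/(ρg) = 241.7/(1020·9.81) = 0.0242 m.

h_f ≈ 0.0242 m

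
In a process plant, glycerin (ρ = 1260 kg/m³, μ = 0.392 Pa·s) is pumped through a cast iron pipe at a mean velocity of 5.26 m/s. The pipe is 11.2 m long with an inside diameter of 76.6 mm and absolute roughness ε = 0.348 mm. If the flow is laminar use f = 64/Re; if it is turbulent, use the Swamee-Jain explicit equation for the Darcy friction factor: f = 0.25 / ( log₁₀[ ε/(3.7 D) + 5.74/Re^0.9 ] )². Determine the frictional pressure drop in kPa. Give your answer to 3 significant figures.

Reynolds number Re = ρVD/μ = 1260 · 5.26 · 0.0766 / 0.392 = 1295.
Re < 2300 → laminar flow, so f = 64/Re = 64/1295 = 0.04942 (the turbulent correlation is not needed).
Darcy-Weisbach: ΔP = f(L/D)(ρV²/2) = 0.04942·(11.2/0.0766)·(1260·5.26²/2) = 0.04942·146.2·1.743e+04 = 1.259e+05 Pa.
ΔP = 1.259e+05 Pa = 126 kPa.

ΔP ≈ 126 kPa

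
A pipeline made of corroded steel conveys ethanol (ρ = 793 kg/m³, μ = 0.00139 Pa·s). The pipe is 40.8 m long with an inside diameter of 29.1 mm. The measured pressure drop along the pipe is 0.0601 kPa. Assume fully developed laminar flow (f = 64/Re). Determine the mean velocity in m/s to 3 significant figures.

For laminar flow, f = 64/Re with Re = ρVD/μ, so Darcy-Weisbach reduces to ΔP = 32μLV/D². Solving for V: V = ΔP·D²/(32μL) = 60.1·(0.0291)²/(32·0.00139·40.8) = 0.02804 m/s.
Check: Re = ρVD/μ = 793·0.02804·0.0291/0.00139 = 465.6 < 2300, so the laminar assumption holds.

V ≈ 0.0280 m/s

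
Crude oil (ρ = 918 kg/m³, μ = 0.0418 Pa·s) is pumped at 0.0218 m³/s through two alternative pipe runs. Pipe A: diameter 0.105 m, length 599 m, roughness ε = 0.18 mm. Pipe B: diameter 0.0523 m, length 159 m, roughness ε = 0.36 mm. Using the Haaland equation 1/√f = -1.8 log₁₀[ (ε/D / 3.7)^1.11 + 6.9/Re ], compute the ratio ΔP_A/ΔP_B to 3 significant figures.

Pipe A: V = Q/A = 0.0218/0.008659 = 2.518 m/s; Re = 5806; ε/D = 0.00171; Haaland → f = 0.03779; ΔP_A = f(L/D)(ρV²/2) = 6.273e+05 Pa.
Pipe B: V = Q/A = 0.0218/0.002148 = 10.15 m/s; Re = 1.166e+04; ε/D = 0.00688; Haaland → f = 0.03889; ΔP_B = f(L/D)(ρV²/2) = 5.588e+06 Pa.
ΔP_A/ΔP_B = 6.273e+05/5.588e+06 = 0.112.

ΔP_A/ΔP_B ≈ 0.112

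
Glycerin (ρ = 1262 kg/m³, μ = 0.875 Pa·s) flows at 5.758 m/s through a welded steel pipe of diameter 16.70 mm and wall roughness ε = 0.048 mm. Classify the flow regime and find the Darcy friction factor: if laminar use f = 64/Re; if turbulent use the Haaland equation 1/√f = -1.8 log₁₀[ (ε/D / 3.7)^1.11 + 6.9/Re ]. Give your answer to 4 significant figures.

f ≈ 0.4615

Re = ρVD/μ = 1262·5.758·0.0167/0.875 = 138.7.
Re < 2300 → laminar, so f = 64/Re = 0.4615 (roughness is irrelevant in laminar flow).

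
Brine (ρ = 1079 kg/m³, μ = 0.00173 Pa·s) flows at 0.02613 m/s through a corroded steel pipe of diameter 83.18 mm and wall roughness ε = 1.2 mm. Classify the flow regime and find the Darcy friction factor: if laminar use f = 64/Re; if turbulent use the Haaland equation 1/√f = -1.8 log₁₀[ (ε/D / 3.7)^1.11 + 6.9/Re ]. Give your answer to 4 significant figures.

f ≈ 0.04721

Re = ρVD/μ = 1079·0.02613·0.08318/0.00173 = 1356.
Re < 2300 → laminar, so f = 64/Re = 0.04721 (roughness is irrelevant in laminar flow).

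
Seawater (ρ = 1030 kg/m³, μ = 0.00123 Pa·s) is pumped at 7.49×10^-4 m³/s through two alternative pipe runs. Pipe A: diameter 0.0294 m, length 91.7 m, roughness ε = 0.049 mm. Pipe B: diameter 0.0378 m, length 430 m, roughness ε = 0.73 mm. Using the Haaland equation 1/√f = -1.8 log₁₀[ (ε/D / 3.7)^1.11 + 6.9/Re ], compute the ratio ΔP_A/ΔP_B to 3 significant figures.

ΔP_A/ΔP_B ≈ 0.413

Pipe A: V = Q/A = 0.000749/0.0006789 = 1.103 m/s; Re = 2.716e+04; ε/D = 0.00167; Haaland → f = 0.02751; ΔP_A = f(L/D)(ρV²/2) = 5.379e+04 Pa.
Pipe B: V = Q/A = 0.000749/0.001122 = 0.6674 m/s; Re = 2.113e+04; ε/D = 0.0193; Haaland → f = 0.04988; ΔP_B = f(L/D)(ρV²/2) = 1.302e+05 Pa.
ΔP_A/ΔP_B = 5.379e+04/1.302e+05 = 0.413.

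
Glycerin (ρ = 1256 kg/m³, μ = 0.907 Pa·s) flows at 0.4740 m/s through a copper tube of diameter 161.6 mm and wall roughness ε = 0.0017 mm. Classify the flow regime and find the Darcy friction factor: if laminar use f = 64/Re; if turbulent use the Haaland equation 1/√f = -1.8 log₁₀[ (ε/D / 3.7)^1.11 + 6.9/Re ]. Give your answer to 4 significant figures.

Re = ρVD/μ = 1256·0.474·0.1616/0.907 = 106.1.
Re < 2300 → laminar, so f = 64/Re = 0.6034 (roughness is irrelevant in laminar flow).

f ≈ 0.6034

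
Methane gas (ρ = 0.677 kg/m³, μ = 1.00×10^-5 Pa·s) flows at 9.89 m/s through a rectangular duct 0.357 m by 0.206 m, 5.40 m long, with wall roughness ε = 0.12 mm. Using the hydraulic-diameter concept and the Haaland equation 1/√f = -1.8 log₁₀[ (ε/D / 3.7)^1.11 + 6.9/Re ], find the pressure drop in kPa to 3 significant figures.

Hydraulic diameter D_h = 4A/P = 4·(0.357·0.206)/(2·(0.357+0.206)) = 0.2942/1.126 = 0.2613 m.
Re = ρVD_h/μ = 0.677·9.89·0.2613/1e-05 = 1.749e+05.
ε/D_h = 0.00012/0.2613 = 0.000459; Haaland gives 1/√f = -1.8 log₁₀[4.62e-05+3.94e-05] = 7.322, so f = 0.01866.
ΔP = f(L/D_h)(ρV²/2) = 0.01866·5.4/0.2613·33.11 = 12.77 Pa.
ΔP = 0.0128 kPa.

ΔP ≈ 0.0128 kPa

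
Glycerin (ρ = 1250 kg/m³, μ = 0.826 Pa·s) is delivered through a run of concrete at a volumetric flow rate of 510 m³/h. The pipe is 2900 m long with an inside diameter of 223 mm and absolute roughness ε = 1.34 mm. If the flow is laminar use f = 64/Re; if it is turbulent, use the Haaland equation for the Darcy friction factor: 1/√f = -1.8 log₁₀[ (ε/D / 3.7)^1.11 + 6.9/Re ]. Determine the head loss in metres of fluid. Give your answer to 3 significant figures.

h_f ≈ 456 m

Q = 510 m³/h = 510/3600 = 0.1417 m³/s.
Cross-sectional area A = πD²/4 = π(0.223)²/4 = 0.03906 m²; mean velocity V = Q/A = 0.1417/0.03906 = 3.627 m/s.
Reynolds number Re = ρVD/μ = 1250 · 3.627 · 0.223 / 0.826 = 1224.
Re < 2300 → laminar flow, so f = 64/Re = 64/1224 = 0.05228 (the turbulent correlation is not needed).
Darcy-Weisbach: ΔP = f(L/D)(ρV²/2) = 0.05228·(2900/0.223)·(1250·3.627²/2) = 0.05228·1.3e+04·8223 = 5.591e+06 Pa.
Head loss h_f = ΔP/(ρg) = 5.591e+06/(1250·9.81) = 456 m.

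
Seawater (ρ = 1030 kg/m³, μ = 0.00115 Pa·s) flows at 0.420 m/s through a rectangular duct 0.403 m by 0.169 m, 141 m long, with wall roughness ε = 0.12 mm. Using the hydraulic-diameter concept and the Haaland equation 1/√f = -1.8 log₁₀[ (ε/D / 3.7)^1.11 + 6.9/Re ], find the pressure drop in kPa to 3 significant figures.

Hydraulic diameter D_h = 4A/P = 4·(0.403·0.169)/(2·(0.403+0.169)) = 0.2724/1.144 = 0.2381 m.
Re = ρVD_h/μ = 1030·0.42·0.2381/0.00115 = 8.958e+04.
ε/D_h = 0.00012/0.2381 = 0.000504; Haaland gives 1/√f = -1.8 log₁₀[5.12e-05+7.7e-05] = 7.006, so f = 0.02037.
ΔP = f(L/D_h)(ρV²/2) = 0.02037·141/0.2381·90.85 = 1096 Pa.
ΔP = 1.10 kPa.

ΔP ≈ 1.10 kPa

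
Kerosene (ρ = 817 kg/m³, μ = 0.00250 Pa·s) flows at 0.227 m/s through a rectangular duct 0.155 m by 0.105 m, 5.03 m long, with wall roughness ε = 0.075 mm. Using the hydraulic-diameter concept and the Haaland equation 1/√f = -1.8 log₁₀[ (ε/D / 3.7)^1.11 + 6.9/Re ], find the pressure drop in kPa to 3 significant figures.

Hydraulic diameter D_h = 4A/P = 4·(0.155·0.105)/(2·(0.155+0.105)) = 0.0651/0.52 = 0.1252 m.
Re = ρVD_h/μ = 817·0.227·0.1252/0.0025 = 9287.
ε/D_h = 7.5e-05/0.1252 = 0.000599; Haaland gives 1/√f = -1.8 log₁₀[6.2e-05+0.000743] = 5.57, so f = 0.03224.
ΔP = f(L/D_h)(ρV²/2) = 0.03224·5.03/0.1252·21.05 = 27.26 Pa.
ΔP = 0.0273 kPa.

ΔP ≈ 0.0273 kPa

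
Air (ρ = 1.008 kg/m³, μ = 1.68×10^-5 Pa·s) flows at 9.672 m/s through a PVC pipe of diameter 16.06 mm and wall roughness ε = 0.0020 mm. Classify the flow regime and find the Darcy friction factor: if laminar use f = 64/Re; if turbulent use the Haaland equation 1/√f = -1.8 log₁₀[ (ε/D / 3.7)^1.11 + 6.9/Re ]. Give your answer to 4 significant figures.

Re = ρVD/μ = 1.008·9.672·0.01606/1.68e-05 = 9320.
Re > 4000 → turbulent. ε/D = 2e-06/0.01606 = 0.000125; Haaland: 1/√f = -1.8 log₁₀[1.08e-05 + 0.00074] = 5.624, so f = 0.03162.

f ≈ 0.03162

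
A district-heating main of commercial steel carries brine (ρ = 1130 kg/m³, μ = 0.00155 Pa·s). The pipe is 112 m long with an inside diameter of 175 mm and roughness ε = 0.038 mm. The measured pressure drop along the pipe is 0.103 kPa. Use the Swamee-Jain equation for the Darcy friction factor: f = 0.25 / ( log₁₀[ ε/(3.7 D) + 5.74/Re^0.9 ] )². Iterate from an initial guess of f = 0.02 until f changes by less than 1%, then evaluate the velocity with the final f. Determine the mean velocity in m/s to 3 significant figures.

Rearranging Darcy-Weisbach: V = √(2·ΔP·D/(f·L·ρ)). With ε/D = 3.8e-05/0.175 = 0.000217, iterate starting from f = 0.02:
  f = 0.02 → V = √(2·103·0.175/(0.02·112·1130)) = 0.1193 m/s; Re = ρVD/μ = 1.523e+04; f → 0.02815
  f = 0.02815 → V = 0.1006 m/s; Re = 1.283e+04; f → 0.02938
  f = 0.02938 → V = 0.09846 m/s; Re = 1.256e+04; f → 0.02954
Converged (Δf/f < 1%). With the final f = 0.02954: V = √(2·103·0.175/(0.02954·112·1130)) = 0.09819 m/s.

V ≈ 0.0982 m/s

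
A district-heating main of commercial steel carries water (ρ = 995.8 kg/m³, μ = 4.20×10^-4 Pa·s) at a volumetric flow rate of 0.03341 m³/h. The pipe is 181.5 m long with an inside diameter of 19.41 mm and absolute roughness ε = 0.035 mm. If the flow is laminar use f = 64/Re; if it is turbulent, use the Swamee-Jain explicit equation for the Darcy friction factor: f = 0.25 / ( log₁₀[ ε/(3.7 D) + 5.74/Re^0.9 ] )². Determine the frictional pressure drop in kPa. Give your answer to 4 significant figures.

ΔP ≈ 0.2031 kPa

Q = 0.03341 m³/h = 0.03341/3600 = 9.281e-06 m³/s.
Cross-sectional area A = πD²/4 = π(0.01941)²/4 = 0.0002959 m²; mean velocity V = Q/A = 9.281e-06/0.0002959 = 0.03136 m/s.
Reynolds number Re = ρVD/μ = 995.8 · 0.03136 · 0.01941 / 0.00042 = 1443.
Re < 2300 → laminar flow, so f = 64/Re = 64/1443 = 0.04434 (the turbulent correlation is not needed).
Darcy-Weisbach: ΔP = f(L/D)(ρV²/2) = 0.04434·(181.5/0.01941)·(995.8·0.03136²/2) = 0.04434·9351·0.4898 = 203.1 Pa.
ΔP = 203.1 Pa = 0.2031 kPa.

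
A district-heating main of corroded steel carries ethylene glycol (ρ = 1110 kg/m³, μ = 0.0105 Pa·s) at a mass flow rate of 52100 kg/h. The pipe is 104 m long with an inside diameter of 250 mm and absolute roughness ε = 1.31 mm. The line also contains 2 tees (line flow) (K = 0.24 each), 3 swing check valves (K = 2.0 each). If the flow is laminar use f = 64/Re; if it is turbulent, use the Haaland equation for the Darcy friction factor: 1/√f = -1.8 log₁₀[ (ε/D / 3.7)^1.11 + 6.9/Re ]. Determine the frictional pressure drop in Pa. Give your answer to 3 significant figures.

ṁ = 52100 kg/h = 52100/3600 = 14.47 kg/s.
A = πD²/4 = π(0.25)²/4 = 0.04909 m²; mean velocity V = ṁ/(ρA) = 14.47/(1110 · 0.04909) = 0.2656 m/s.
Reynolds number Re = ρVD/μ = 1110 · 0.2656 · 0.25 / 0.0105 = 7020.
Re > 4000 → turbulent. Relative roughness ε/D = 0.00131/0.25 = 0.00524. Haaland: 1/√f = -1.8 log₁₀[(0.00524/3.7)^1.11 + 6.9/7020] = -1.8 log₁₀[0.000688 + 0.000983] = 4.999, so f = 0.04002.
Total minor-loss coefficient ΣK = 2·0.24 + 3·2 = 6.48.
ΔP = [f·L/D + ΣK]·(ρV²/2) = [0.04002·104/0.25 + 6.48]·(1110·0.2656²/2) = [16.65 + 6.48]·39.15 = 905.6 Pa.

ΔP ≈ 906 Pa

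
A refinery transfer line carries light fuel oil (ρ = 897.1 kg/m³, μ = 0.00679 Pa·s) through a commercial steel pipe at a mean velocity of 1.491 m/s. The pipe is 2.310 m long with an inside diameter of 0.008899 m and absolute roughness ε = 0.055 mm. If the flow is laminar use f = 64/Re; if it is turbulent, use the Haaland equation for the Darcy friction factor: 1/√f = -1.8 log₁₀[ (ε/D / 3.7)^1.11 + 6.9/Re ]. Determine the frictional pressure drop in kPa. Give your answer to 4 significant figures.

ΔP ≈ 9.450 kPa

Reynolds number Re = ρVD/μ = 897.1 · 1.491 · 0.008899 / 0.00679 = 1753.
Re < 2300 → laminar flow, so f = 64/Re = 64/1753 = 0.03651 (the turbulent correlation is not needed).
Darcy-Weisbach: ΔP = f(L/D)(ρV²/2) = 0.03651·(2.31/0.008899)·(897.1·1.491²/2) = 0.03651·259.6·997.2 = 9450 Pa.
ΔP = 9450 Pa = 9.450 kPa.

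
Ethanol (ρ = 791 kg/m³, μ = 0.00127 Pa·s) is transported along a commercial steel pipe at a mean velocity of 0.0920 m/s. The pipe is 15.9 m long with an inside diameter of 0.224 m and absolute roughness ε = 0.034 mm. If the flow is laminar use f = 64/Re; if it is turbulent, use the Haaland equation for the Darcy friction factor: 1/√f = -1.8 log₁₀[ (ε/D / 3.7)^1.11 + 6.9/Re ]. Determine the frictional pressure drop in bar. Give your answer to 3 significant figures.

Reynolds number Re = ρVD/μ = 791 · 0.092 · 0.224 / 0.00127 = 1.284e+04.
Re > 4000 → turbulent. Relative roughness ε/D = 3.4e-05/0.224 = 0.000152. Haaland: 1/√f = -1.8 log₁₀[(0.000152/3.7)^1.11 + 6.9/1.284e+04] = -1.8 log₁₀[1.35e-05 + 0.000538] = 5.866, so f = 0.02906.
Darcy-Weisbach: ΔP = f(L/D)(ρV²/2) = 0.02906·(15.9/0.224)·(791·0.092²/2) = 0.02906·70.98·3.348 = 6.906 Pa.
ΔP = 6.906 Pa = 6.91×10^-5 bar.

ΔP ≈ 6.91×10^-5 bar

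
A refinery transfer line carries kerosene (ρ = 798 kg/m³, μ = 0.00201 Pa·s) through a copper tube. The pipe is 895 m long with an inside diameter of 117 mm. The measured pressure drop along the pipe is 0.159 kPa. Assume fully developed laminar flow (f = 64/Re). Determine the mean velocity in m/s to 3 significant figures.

For laminar flow, f = 64/Re with Re = ρVD/μ, so Darcy-Weisbach reduces to ΔP = 32μLV/D². Solving for V: V = ΔP·D²/(32μL) = 159·(0.117)²/(32·0.00201·895) = 0.03781 m/s.
Check: Re = ρVD/μ = 798·0.03781·0.117/0.00201 = 1756 < 2300, so the laminar assumption holds.

V ≈ 0.0378 m/s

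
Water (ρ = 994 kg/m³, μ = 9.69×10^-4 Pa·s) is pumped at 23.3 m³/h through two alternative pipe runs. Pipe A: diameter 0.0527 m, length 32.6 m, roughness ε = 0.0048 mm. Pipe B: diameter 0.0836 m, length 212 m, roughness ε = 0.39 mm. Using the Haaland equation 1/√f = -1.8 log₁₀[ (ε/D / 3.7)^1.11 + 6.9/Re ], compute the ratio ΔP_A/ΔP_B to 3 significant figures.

Pipe A: V = Q/A = 0.006472/0.002181 = 2.967 m/s; Re = 1.604e+05; ε/D = 9.11e-05; Haaland → f = 0.01673; ΔP_A = f(L/D)(ρV²/2) = 4.528e+04 Pa.
Pipe B: V = Q/A = 0.006472/0.005489 = 1.179 m/s; Re = 1.011e+05; ε/D = 0.00467; Haaland → f = 0.03068; ΔP_B = f(L/D)(ρV²/2) = 5.375e+04 Pa.
ΔP_A/ΔP_B = 4.528e+04/5.375e+04 = 0.842.

ΔP_A/ΔP_B ≈ 0.842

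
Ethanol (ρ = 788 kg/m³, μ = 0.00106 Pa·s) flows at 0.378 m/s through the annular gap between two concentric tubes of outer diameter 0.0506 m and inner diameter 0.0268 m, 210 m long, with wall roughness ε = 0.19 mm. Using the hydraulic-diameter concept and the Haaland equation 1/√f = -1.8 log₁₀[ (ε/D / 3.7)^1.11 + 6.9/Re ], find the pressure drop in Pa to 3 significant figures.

ΔP ≈ 21500 Pa

Hydraulic diameter D_h = 4A/P = D_o - D_i = 0.0506 - 0.0268 = 0.0238 m.
Re = ρVD_h/μ = 788·0.378·0.0238/0.00106 = 6688.
ε/D_h = 0.00019/0.0238 = 0.00798; Haaland gives 1/√f = -1.8 log₁₀[0.0011+0.00103] = 4.809, so f = 0.04324.
ΔP = f(L/D_h)(ρV²/2) = 0.04324·210/0.0238·56.3 = 2.148e+04 Pa.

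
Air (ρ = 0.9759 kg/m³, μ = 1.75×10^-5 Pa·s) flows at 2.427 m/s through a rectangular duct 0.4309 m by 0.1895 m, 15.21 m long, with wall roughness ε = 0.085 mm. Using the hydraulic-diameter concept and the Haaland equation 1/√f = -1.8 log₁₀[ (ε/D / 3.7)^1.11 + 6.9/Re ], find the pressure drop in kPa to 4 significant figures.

Hydraulic diameter D_h = 4A/P = 4·(0.4309·0.1895)/(2·(0.4309+0.1895)) = 0.3266/1.241 = 0.2632 m.
Re = ρVD_h/μ = 0.9759·2.427·0.2632/1.75e-05 = 3.563e+04.
ε/D_h = 8.5e-05/0.2632 = 0.000323; Haaland gives 1/√f = -1.8 log₁₀[3.12e-05+0.000194] = 6.566, so f = 0.02319.
ΔP = f(L/D_h)(ρV²/2) = 0.02319·15.21/0.2632·2.874 = 3.852 Pa.
ΔP = 0.003852 kPa.

ΔP ≈ 0.003852 kPa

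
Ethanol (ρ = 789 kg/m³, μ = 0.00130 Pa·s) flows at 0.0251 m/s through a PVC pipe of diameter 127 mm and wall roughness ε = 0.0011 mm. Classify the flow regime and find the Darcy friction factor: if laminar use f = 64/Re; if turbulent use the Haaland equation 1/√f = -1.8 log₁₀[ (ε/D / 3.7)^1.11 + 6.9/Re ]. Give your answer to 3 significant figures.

Re = ρVD/μ = 789·0.0251·0.127/0.0013 = 1935.
Re < 2300 → laminar, so f = 64/Re = 0.03308 (roughness is irrelevant in laminar flow).

f ≈ 0.0331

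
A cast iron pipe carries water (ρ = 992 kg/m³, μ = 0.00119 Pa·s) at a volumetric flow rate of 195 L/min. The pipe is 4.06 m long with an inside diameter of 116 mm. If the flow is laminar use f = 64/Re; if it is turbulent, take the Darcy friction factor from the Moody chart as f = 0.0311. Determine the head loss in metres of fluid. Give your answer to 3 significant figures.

h_f ≈ 0.00525 m

Q = 195 L/min = 195/60000 = 0.00325 m³/s.
Cross-sectional area A = πD²/4 = π(0.116)²/4 = 0.01057 m²; mean velocity V = Q/A = 0.00325/0.01057 = 0.3075 m/s.
Reynolds number Re = ρVD/μ = 992 · 0.3075 · 0.116 / 0.00119 = 2.974e+04.
Re > 4000 → turbulent; use the Moody-chart value f = 0.0311.
Darcy-Weisbach: ΔP = f(L/D)(ρV²/2) = 0.0311·(4.06/0.116)·(992·0.3075²/2) = 0.0311·35·46.91 = 51.06 Pa.
Head loss h_f = ΔP/(ρg) = 51.06/(992·9.81) = 0.00525 m.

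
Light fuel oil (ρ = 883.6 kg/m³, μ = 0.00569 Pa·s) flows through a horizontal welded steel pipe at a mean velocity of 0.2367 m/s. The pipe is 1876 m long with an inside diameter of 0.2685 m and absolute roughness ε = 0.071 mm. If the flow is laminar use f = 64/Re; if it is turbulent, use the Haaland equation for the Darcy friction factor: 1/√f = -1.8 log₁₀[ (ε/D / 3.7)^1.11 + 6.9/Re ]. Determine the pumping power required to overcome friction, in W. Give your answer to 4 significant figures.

Reynolds number Re = ρVD/μ = 883.6 · 0.2367 · 0.2685 / 0.00569 = 9869.
Re > 4000 → turbulent. Relative roughness ε/D = 7.1e-05/0.2685 = 0.000264. Haaland: 1/√f = -1.8 log₁₀[(0.000264/3.7)^1.11 + 6.9/9869] = -1.8 log₁₀[2.5e-05 + 0.000699] = 5.652, so f = 0.0313.
Darcy-Weisbach: ΔP = f(L/D)(ρV²/2) = 0.0313·(1876/0.2685)·(883.6·0.2367²/2) = 0.0313·6987·24.75 = 5413 Pa.
Q = V·A = 0.2367·0.05662 = 0.0134 m³/s.
Pumping power P = QΔP = 0.0134·5413 = 72.550 W = 72.55 W.

P ≈ 72.55 W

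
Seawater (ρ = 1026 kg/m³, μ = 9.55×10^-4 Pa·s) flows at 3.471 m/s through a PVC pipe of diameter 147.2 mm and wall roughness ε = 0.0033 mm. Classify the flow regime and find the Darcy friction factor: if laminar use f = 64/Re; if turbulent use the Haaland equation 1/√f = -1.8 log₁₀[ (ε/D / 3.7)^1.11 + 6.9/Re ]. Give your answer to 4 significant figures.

f ≈ 0.01313

Re = ρVD/μ = 1026·3.471·0.1472/0.000955 = 5.489e+05.
Re > 4000 → turbulent. ε/D = 3.3e-06/0.1472 = 2.24e-05; Haaland: 1/√f = -1.8 log₁₀[1.62e-06 + 1.26e-05] = 8.727, so f = 0.01313.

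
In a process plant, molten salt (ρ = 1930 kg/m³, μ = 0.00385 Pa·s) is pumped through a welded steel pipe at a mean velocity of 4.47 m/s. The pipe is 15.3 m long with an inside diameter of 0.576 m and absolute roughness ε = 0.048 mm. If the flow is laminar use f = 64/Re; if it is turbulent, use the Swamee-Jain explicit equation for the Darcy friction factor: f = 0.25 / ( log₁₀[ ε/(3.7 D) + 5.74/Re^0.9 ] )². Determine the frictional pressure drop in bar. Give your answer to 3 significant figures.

ΔP ≈ 0.0664 bar

Reynolds number Re = ρVD/μ = 1930 · 4.47 · 0.576 / 0.00385 = 1.291e+06.
Re > 4000 → turbulent. Relative roughness ε/D = 4.8e-05/0.576 = 8.33e-05. Swamee-Jain: f = 0.25/(log₁₀[8.33e-05/3.7 + 5.74/1.291e+06^0.9])² = 0.25/(log₁₀[2.25e-05 + 1.82e-05])² = 0.25/(-4.391)² = 0.01297.
Darcy-Weisbach: ΔP = f(L/D)(ρV²/2) = 0.01297·(15.3/0.576)·(1930·4.47²/2) = 0.01297·26.56·1.928e+04 = 6642 Pa.
ΔP = 6642 Pa = 0.0664 bar.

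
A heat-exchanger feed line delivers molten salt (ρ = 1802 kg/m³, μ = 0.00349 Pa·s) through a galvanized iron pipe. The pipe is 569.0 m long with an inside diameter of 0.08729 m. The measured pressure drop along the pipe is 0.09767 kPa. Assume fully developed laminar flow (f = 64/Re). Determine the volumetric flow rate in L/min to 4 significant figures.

For laminar flow, f = 64/Re with Re = ρVD/μ, so Darcy-Weisbach reduces to ΔP = 32μLV/D². Solving for V: V = ΔP·D²/(32μL) = 97.67·(0.08729)²/(32·0.00349·569) = 0.01171 m/s.
Check: Re = ρVD/μ = 1802·0.01171·0.08729/0.00349 = 527.8 < 2300, so the laminar assumption holds.
Q = V·A = 0.01171·(π/4·0.08729²) = 7.008e-05 m³/s = 4.205 L/min.

Q ≈ 4.205 L/min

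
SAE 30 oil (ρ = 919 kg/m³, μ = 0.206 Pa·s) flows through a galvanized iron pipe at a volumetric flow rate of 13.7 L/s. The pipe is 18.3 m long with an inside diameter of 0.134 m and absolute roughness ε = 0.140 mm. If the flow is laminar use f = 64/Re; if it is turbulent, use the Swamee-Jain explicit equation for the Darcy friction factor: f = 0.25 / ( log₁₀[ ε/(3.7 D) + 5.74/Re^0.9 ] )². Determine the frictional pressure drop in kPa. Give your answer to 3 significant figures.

Q = 13.7 L/s = 13.7/1000 = 0.0137 m³/s.
Cross-sectional area A = πD²/4 = π(0.134)²/4 = 0.0141 m²; mean velocity V = Q/A = 0.0137/0.0141 = 0.9715 m/s.
Reynolds number Re = ρVD/μ = 919 · 0.9715 · 0.134 / 0.206 = 580.7.
Re < 2300 → laminar flow, so f = 64/Re = 64/580.7 = 0.1102 (the turbulent correlation is not needed).
Darcy-Weisbach: ΔP = f(L/D)(ρV²/2) = 0.1102·(18.3/0.134)·(919·0.9715²/2) = 0.1102·136.6·433.6 = 6526 Pa.
ΔP = 6526 Pa = 6.53 kPa.

ΔP ≈ 6.53 kPa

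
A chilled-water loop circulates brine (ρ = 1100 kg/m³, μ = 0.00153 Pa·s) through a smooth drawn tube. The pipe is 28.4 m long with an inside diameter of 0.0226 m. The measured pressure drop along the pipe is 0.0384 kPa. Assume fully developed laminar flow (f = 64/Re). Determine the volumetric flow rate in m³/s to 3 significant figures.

For laminar flow, f = 64/Re with Re = ρVD/μ, so Darcy-Weisbach reduces to ΔP = 32μLV/D². Solving for V: V = ΔP·D²/(32μL) = 38.4·(0.0226)²/(32·0.00153·28.4) = 0.01411 m/s.
Check: Re = ρVD/μ = 1100·0.01411·0.0226/0.00153 = 229.2 < 2300, so the laminar assumption holds.
Q = V·A = 0.01411·(π/4·0.0226²) = 5.658e-06 m³/s = 5.66×10^-6 m³/s.

Q ≈ 5.66×10^-6 m³/s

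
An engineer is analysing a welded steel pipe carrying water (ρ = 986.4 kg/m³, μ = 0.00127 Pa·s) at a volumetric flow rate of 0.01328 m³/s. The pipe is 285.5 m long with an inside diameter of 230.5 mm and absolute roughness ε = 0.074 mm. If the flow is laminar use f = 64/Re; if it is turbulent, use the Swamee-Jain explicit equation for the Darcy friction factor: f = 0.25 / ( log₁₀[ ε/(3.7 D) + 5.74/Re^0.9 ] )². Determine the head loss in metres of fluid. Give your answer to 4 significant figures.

h_f ≈ 0.1374 m

Cross-sectional area A = πD²/4 = π(0.2305)²/4 = 0.04173 m²; mean velocity V = Q/A = 0.01328/0.04173 = 0.3182 m/s.
Reynolds number Re = ρVD/μ = 986.4 · 0.3182 · 0.2305 / 0.00127 = 5.698e+04.
Re > 4000 → turbulent. Relative roughness ε/D = 7.4e-05/0.2305 = 0.000321. Swamee-Jain: f = 0.25/(log₁₀[0.000321/3.7 + 5.74/5.698e+04^0.9])² = 0.25/(log₁₀[8.68e-05 + 0.000301])² = 0.25/(-3.411)² = 0.02148.
Darcy-Weisbach: ΔP = f(L/D)(ρV²/2) = 0.02148·(285.5/0.2305)·(986.4·0.3182²/2) = 0.02148·1239·49.95 = 1329 Pa.
Head loss h_f = ΔP/(ρg) = 1329/(986.4·9.81) = 0.1374 m.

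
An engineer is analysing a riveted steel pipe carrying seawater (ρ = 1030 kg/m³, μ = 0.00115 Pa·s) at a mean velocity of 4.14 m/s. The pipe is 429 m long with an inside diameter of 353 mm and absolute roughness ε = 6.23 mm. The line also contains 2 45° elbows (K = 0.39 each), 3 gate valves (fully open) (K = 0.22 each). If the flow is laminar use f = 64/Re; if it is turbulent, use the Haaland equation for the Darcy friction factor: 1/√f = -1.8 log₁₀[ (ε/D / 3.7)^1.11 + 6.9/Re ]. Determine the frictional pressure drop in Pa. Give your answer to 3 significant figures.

Reynolds number Re = ρVD/μ = 1030 · 4.14 · 0.353 / 0.00115 = 1.309e+06.
Re > 4000 → turbulent. Relative roughness ε/D = 0.00623/0.353 = 0.0176. Haaland: 1/√f = -1.8 log₁₀[(0.0176/3.7)^1.11 + 6.9/1.309e+06] = -1.8 log₁₀[0.00265 + 5.27e-06] = 4.637, so f = 0.04651.
Total minor-loss coefficient ΣK = 2·0.39 + 3·0.22 = 1.44.
ΔP = [f·L/D + ΣK]·(ρV²/2) = [0.04651·429/0.353 + 1.44]·(1030·4.14²/2) = [56.53 + 1.44]·8827 = 5.117e+05 Pa.

ΔP ≈ 512000 Pa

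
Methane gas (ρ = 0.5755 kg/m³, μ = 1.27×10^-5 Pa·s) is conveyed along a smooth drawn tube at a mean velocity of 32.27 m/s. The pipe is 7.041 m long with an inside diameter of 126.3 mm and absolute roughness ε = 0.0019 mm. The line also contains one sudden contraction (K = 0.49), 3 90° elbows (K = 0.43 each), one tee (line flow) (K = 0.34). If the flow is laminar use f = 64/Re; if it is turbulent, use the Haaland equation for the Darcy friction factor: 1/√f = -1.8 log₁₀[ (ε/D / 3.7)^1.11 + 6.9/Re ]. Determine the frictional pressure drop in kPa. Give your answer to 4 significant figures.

Reynolds number Re = ρVD/μ = 0.5755 · 32.27 · 0.1263 / 1.27e-05 = 1.847e+05.
Re > 4000 → turbulent. Relative roughness ε/D = 1.9e-06/0.1263 = 1.5e-05. Haaland: 1/√f = -1.8 log₁₀[(1.5e-05/3.7)^1.11 + 6.9/1.847e+05] = -1.8 log₁₀[1.04e-06 + 3.74e-05] = 7.948, so f = 0.01583.
Total minor-loss coefficient ΣK = 1·0.49 + 3·0.43 + 1·0.34 = 2.12.
ΔP = [f·L/D + ΣK]·(ρV²/2) = [0.01583·7.041/0.1263 + 2.12]·(0.5755·32.27²/2) = [0.8824 + 2.12]·299.6 = 899.7 Pa.
ΔP = 899.7 Pa = 0.8997 kPa.

ΔP ≈ 0.8997 kPa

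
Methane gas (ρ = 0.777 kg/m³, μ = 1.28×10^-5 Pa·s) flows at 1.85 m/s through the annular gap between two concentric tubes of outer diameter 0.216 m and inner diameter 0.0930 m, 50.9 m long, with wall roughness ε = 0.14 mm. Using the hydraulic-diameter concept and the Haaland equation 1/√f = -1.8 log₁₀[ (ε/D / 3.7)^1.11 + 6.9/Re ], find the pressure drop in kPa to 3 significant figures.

ΔP ≈ 0.0165 kPa

Hydraulic diameter D_h = 4A/P = D_o - D_i = 0.216 - 0.093 = 0.123 m.
Re = ρVD_h/μ = 0.777·1.85·0.123/1.28e-05 = 1.381e+04.
ε/D_h = 0.00014/0.123 = 0.00114; Haaland gives 1/√f = -1.8 log₁₀[0.000126+0.0005] = 5.766, so f = 0.03008.
ΔP = f(L/D_h)(ρV²/2) = 0.03008·50.9/0.123·1.33 = 16.55 Pa.
ΔP = 0.0165 kPa.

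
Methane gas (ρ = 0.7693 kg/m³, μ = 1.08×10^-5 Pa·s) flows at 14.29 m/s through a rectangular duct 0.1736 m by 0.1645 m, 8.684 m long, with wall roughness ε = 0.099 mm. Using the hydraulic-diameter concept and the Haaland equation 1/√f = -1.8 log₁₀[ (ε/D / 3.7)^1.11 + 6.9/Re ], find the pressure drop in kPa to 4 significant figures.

Hydraulic diameter D_h = 4A/P = 4·(0.1736·0.1645)/(2·(0.1736+0.1645)) = 0.1142/0.6762 = 0.1689 m.
Re = ρVD_h/μ = 0.7693·14.29·0.1689/1.08e-05 = 1.72e+05.
ε/D_h = 9.9e-05/0.1689 = 0.000586; Haaland gives 1/√f = -1.8 log₁₀[6.05e-05+4.01e-05] = 7.195, so f = 0.01932.
ΔP = f(L/D_h)(ρV²/2) = 0.01932·8.684/0.1689·78.55 = 78 Pa.
ΔP = 0.07800 kPa.

ΔP ≈ 0.07800 kPa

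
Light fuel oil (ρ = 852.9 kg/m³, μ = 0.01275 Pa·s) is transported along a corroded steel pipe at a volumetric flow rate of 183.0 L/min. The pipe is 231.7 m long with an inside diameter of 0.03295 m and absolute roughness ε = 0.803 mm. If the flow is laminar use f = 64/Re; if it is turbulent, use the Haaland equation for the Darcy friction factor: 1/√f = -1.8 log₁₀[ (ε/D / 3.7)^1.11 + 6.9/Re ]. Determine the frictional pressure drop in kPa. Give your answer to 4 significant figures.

Q = 183.0 L/min = 183.0/60000 = 0.00305 m³/s.
Cross-sectional area A = πD²/4 = π(0.03295)²/4 = 0.0008527 m²; mean velocity V = Q/A = 0.00305/0.0008527 = 3.577 m/s.
Reynolds number Re = ρVD/μ = 852.9 · 3.577 · 0.03295 / 0.0127 = 7884.
Re > 4000 → turbulent. Relative roughness ε/D = 0.000803/0.03295 = 0.0244. Haaland: 1/√f = -1.8 log₁₀[(0.0244/3.7)^1.11 + 6.9/7884] = -1.8 log₁₀[0.00379 + 0.000875] = 4.196, so f = 0.0568.
Darcy-Weisbach: ΔP = f(L/D)(ρV²/2) = 0.0568·(231.7/0.03295)·(852.9·3.577²/2) = 0.0568·7032·5456 = 2.179e+06 Pa.
ΔP = 2.179e+06 Pa = 2179 kPa.

ΔP ≈ 2179 kPa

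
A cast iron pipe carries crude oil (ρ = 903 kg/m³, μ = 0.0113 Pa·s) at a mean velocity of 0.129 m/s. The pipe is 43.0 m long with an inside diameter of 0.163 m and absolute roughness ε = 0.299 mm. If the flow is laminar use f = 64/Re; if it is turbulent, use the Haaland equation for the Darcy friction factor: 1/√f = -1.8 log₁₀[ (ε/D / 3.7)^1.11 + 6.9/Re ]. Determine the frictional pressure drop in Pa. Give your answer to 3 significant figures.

Reynolds number Re = ρVD/μ = 903 · 0.129 · 0.163 / 0.0113 = 1680.
Re < 2300 → laminar flow, so f = 64/Re = 64/1680 = 0.03809 (the turbulent correlation is not needed).
Darcy-Weisbach: ΔP = f(L/D)(ρV²/2) = 0.03809·(43/0.163)·(903·0.129²/2) = 0.03809·263.8·7.513 = 75.49 Pa.

ΔP ≈ 75.5 Pa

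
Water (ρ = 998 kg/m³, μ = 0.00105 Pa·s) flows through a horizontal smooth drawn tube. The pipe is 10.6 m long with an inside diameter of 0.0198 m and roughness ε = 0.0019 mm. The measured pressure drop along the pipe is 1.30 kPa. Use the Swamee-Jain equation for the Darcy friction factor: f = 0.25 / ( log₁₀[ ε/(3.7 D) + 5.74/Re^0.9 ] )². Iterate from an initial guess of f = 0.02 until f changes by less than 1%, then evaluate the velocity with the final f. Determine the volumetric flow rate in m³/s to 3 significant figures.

Rearranging Darcy-Weisbach: V = √(2·ΔP·D/(f·L·ρ)). With ε/D = 1.9e-06/0.0198 = 9.6e-05, iterate starting from f = 0.02:
  f = 0.02 → V = √(2·1300·0.0198/(0.02·10.6·998)) = 0.4933 m/s; Re = ρVD/μ = 9283; f → 0.03178
  f = 0.03178 → V = 0.3913 m/s; Re = 7364; f → 0.0339
  f = 0.0339 → V = 0.3789 m/s; Re = 7130; f → 0.03421
Converged (Δf/f < 1%). With the final f = 0.03421: V = √(2·1300·0.0198/(0.03421·10.6·998)) = 0.3771 m/s.
Q = V·A = 0.3771·(π/4·0.0198²) = 0.0001161 m³/s = 1.16×10^-4 m³/s.

Q ≈ 1.16×10^-4 m³/s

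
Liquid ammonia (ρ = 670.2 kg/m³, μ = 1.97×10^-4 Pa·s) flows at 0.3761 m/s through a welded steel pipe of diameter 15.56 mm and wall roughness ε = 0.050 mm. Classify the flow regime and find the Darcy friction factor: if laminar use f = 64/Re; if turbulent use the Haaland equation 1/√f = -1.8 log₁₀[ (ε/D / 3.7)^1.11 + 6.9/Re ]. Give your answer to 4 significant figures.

f ≈ 0.03157

Re = ρVD/μ = 670.2·0.3761·0.01556/0.000197 = 1.991e+04.
Re > 4000 → turbulent. ε/D = 5e-05/0.01556 = 0.00321; Haaland: 1/√f = -1.8 log₁₀[0.0004 + 0.000347] = 5.629, so f = 0.03157.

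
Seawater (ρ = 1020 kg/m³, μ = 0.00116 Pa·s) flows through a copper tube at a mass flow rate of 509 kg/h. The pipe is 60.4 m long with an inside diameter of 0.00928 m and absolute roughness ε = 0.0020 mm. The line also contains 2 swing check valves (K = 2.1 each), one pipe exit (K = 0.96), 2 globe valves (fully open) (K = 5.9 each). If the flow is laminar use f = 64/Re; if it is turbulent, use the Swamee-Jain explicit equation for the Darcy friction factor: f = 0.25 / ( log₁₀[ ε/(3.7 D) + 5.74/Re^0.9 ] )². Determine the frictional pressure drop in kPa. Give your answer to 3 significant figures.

ΔP ≈ 420 kPa

ṁ = 509 kg/h = 509/3600 = 0.1414 kg/s.
A = πD²/4 = π(0.00928)²/4 = 6.764e-05 m²; mean velocity V = ṁ/(ρA) = 0.1414/(1020 · 6.764e-05) = 2.049 m/s.
Reynolds number Re = ρVD/μ = 1020 · 2.049 · 0.00928 / 0.00116 = 1.672e+04.
Re > 4000 → turbulent. Relative roughness ε/D = 2e-06/0.00928 = 0.000216. Swamee-Jain: f = 0.25/(log₁₀[0.000216/3.7 + 5.74/1.672e+04^0.9])² = 0.25/(log₁₀[5.82e-05 + 0.000908])² = 0.25/(-3.015)² = 0.0275.
Total minor-loss coefficient ΣK = 2·2.1 + 1·0.96 + 2·5.9 = 17.
ΔP = [f·L/D + ΣK]·(ρV²/2) = [0.0275·60.4/0.00928 + 17]·(1020·2.049²/2) = [179 + 17]·2142 = 4.197e+05 Pa.
ΔP = 4.197e+05 Pa = 420 kPa.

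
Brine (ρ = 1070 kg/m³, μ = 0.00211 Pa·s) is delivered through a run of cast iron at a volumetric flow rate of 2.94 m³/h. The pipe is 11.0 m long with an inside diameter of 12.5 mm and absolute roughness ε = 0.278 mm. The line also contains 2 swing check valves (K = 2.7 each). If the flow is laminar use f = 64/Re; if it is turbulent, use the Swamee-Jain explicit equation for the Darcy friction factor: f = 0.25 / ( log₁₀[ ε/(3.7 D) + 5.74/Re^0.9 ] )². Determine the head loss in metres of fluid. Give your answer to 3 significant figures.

Q = 2.94 m³/h = 2.94/3600 = 0.0008167 m³/s.
Cross-sectional area A = πD²/4 = π(0.0125)²/4 = 0.0001227 m²; mean velocity V = Q/A = 0.0008167/0.0001227 = 6.655 m/s.
Reynolds number Re = ρVD/μ = 1070 · 6.655 · 0.0125 / 0.00211 = 4.218e+04.
Re > 4000 → turbulent. Relative roughness ε/D = 0.000278/0.0125 = 0.0222. Swamee-Jain: f = 0.25/(log₁₀[0.0222/3.7 + 5.74/4.218e+04^0.9])² = 0.25/(log₁₀[0.00601 + 0.000395])² = 0.25/(-2.193)² = 0.05196.
Total minor-loss coefficient ΣK = 2·2.7 = 5.4.
ΔP = [f·L/D + ΣK]·(ρV²/2) = [0.05196·11/0.0125 + 5.4]·(1070·6.655²/2) = [45.73 + 5.4]·2.369e+04 = 1.211e+06 Pa.
Head loss h_f = ΔP/(ρg) = 1.211e+06/(1070·9.81) = 115 m.

h_f ≈ 115 m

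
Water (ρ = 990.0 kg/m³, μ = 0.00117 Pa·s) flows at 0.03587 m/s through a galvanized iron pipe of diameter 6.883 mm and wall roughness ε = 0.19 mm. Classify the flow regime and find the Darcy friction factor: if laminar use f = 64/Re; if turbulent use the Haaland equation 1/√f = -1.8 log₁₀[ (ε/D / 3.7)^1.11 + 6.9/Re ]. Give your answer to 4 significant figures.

f ≈ 0.3064

Re = ρVD/μ = 990·0.03587·0.006883/0.00117 = 208.9.
Re < 2300 → laminar, so f = 64/Re = 0.3064 (roughness is irrelevant in laminar flow).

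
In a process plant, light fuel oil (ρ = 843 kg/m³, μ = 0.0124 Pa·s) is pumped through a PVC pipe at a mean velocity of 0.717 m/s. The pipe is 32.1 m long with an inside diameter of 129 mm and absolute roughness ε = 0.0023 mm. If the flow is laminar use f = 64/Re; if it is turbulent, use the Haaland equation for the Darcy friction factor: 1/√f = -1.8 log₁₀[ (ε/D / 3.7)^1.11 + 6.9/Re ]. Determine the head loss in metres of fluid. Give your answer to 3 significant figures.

Reynolds number Re = ρVD/μ = 843 · 0.717 · 0.129 / 0.0124 = 6288.
Re > 4000 → turbulent. Relative roughness ε/D = 2.3e-06/0.129 = 1.78e-05. Haaland: 1/√f = -1.8 log₁₀[(1.78e-05/3.7)^1.11 + 6.9/6288] = -1.8 log₁₀[1.25e-06 + 0.0011] = 5.327, so f = 0.03525.
Darcy-Weisbach: ΔP = f(L/D)(ρV²/2) = 0.03525·(32.1/0.129)·(843·0.717²/2) = 0.03525·248.8·216.7 = 1900 Pa.
Head loss h_f = ΔP/(ρg) = 1900/(843·9.81) = 0.230 m.

h_f ≈ 0.230 m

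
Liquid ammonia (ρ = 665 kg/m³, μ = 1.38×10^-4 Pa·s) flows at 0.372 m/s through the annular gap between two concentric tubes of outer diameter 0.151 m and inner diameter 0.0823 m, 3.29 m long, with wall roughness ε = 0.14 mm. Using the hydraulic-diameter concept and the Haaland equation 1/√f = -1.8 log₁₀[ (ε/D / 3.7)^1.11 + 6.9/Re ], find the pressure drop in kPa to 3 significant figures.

Hydraulic diameter D_h = 4A/P = D_o - D_i = 0.151 - 0.0823 = 0.0687 m.
Re = ρVD_h/μ = 665·0.372·0.0687/0.000138 = 1.232e+05.
ε/D_h = 0.00014/0.0687 = 0.00204; Haaland gives 1/√f = -1.8 log₁₀[0.000241+5.6e-05] = 6.348, so f = 0.02481.
ΔP = f(L/D_h)(ρV²/2) = 0.02481·3.29/0.0687·46.01 = 54.68 Pa.
ΔP = 0.0547 kPa.

ΔP ≈ 0.0547 kPa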